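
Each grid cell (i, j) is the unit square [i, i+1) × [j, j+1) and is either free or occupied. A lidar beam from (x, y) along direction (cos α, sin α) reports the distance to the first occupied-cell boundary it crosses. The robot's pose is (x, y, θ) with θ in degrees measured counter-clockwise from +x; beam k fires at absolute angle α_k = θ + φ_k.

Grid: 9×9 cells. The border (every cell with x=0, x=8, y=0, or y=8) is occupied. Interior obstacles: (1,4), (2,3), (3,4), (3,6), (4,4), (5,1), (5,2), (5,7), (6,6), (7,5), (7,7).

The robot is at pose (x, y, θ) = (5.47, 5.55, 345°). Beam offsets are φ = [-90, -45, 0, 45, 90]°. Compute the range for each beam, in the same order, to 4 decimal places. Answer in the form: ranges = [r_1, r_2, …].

beam 1: φ=-90°, α=255°
  dir = (cos 255°, sin 255°) = (-0.2588, -0.9659); from cell (5,5)
  next x-line at t=1.8159, next y-line at t=0.5694; Δt_x=3.8637, Δt_y=1.0353
    y: enter (5,4) at t=0.5694
    y: enter (5,3) at t=1.6047
    x: enter (4,3) at t=1.8159
    y: enter (4,2) at t=2.6400
    y: enter (4,1) at t=3.6752
    y: enter (4,0) at t=4.7105 ← occupied
  → r_1 = 4.7105
beam 2: φ=-45°, α=300°
  dir = (cos 300°, sin 300°) = (0.5000, -0.8660); from cell (5,5)
  next x-line at t=1.0600, next y-line at t=0.6351; Δt_x=2.0000, Δt_y=1.1547
    y: enter (5,4) at t=0.6351
    x: enter (6,4) at t=1.0600
    y: enter (6,3) at t=1.7898
    y: enter (6,2) at t=2.9445
    x: enter (7,2) at t=3.0600
    y: enter (7,1) at t=4.0992
    x: enter (8,1) at t=5.0600 ← occupied
  → r_2 = 5.0600
beam 3: φ=0°, α=345°
  dir = (cos 345°, sin 345°) = (0.9659, -0.2588); from cell (5,5)
  next x-line at t=0.5487, next y-line at t=2.1250; Δt_x=1.0353, Δt_y=3.8637
    x: enter (6,5) at t=0.5487
    x: enter (7,5) at t=1.5840 ← occupied
  → r_3 = 1.5840
beam 4: φ=45°, α=30°
  dir = (cos 30°, sin 30°) = (0.8660, 0.5000); from cell (5,5)
  next x-line at t=0.6120, next y-line at t=0.9000; Δt_x=1.1547, Δt_y=2.0000
    x: enter (6,5) at t=0.6120
    y: enter (6,6) at t=0.9000 ← occupied
  → r_4 = 0.9000
beam 5: φ=90°, α=75°
  dir = (cos 75°, sin 75°) = (0.2588, 0.9659); from cell (5,5)
  next x-line at t=2.0478, next y-line at t=0.4659; Δt_x=3.8637, Δt_y=1.0353
    y: enter (5,6) at t=0.4659
    y: enter (5,7) at t=1.5012 ← occupied
  → r_5 = 1.5012

ranges = [4.7105, 5.0600, 1.5840, 0.9000, 1.5012]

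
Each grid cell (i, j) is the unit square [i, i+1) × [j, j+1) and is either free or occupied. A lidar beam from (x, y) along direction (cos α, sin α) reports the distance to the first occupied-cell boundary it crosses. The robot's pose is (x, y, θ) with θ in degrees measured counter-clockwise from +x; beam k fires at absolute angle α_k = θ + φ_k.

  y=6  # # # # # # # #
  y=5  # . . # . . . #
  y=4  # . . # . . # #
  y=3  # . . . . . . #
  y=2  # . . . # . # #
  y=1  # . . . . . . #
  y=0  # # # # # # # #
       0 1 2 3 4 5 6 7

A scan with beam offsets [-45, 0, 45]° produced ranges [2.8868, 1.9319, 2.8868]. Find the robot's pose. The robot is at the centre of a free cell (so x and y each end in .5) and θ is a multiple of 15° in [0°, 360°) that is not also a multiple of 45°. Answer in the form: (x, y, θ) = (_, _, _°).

(x, y, θ) = (1.5, 3.5, 15°)

Candidates: 25 free-cell centres × 16 headings = 400 poses. Raycast each; keep the one whose scan matches to 4 dp.
  (2.5, 4.5, 150°): beam 1 = 1.5529 ≠ 2.8868 ✗
  (6.5, 5.5, 150°): beam 1 = 0.5176 ≠ 2.8868 ✗
  (4.5, 3.5, 120°): beam 1 = 2.5882 ≠ 2.8868 ✗
  …
  (1.5, 3.5, 15°): r_1=2.8868, r_2=1.9319, r_3=2.8868 — all match ✓
No second candidate reproduces the full scan.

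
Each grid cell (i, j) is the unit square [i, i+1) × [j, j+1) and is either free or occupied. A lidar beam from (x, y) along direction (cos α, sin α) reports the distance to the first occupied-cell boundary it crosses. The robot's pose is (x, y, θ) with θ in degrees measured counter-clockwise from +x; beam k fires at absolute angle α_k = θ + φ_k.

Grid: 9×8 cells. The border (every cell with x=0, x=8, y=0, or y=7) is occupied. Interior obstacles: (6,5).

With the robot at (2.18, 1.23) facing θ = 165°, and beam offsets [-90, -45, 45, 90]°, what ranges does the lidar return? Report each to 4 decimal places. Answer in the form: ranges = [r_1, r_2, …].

ranges = [5.9735, 2.3600, 0.4600, 0.2381]

beam 1: φ=-90°, α=75°
  direction (0.2588, 0.9659); cell (2,1); t to first gridline: x 3.1682, y 0.7972 (then +3.8637 / +1.0353)
    (2,2) via y @ 0.7972
    (2,3) via y @ 1.8324
    (2,4) via y @ 2.8677
    (3,4) via x @ 3.1682
    (3,5) via y @ 3.9030
    (3,6) via y @ 4.9383
    (3,7) via y @ 5.9735  # hit
  → r_1 = 5.9735
beam 2: φ=-45°, α=120°
  direction (-0.5000, 0.8660); cell (2,1); t to first gridline: x 0.3600, y 0.8891 (then +2.0000 / +1.1547)
    (1,1) via x @ 0.3600
    (1,2) via y @ 0.8891
    (1,3) via y @ 2.0438
    (0,3) via x @ 2.3600  # hit
  → r_2 = 2.3600
beam 3: φ=45°, α=210°
  direction (-0.8660, -0.5000); cell (2,1); t to first gridline: x 0.2078, y 0.4600 (then +1.1547 / +2.0000)
    (1,1) via x @ 0.2078
    (1,0) via y @ 0.4600  # hit
  → r_3 = 0.4600
beam 4: φ=90°, α=255°
  direction (-0.2588, -0.9659); cell (2,1); t to first gridline: x 0.6955, y 0.2381 (then +3.8637 / +1.0353)
    (2,0) via y @ 0.2381  # hit
  → r_4 = 0.2381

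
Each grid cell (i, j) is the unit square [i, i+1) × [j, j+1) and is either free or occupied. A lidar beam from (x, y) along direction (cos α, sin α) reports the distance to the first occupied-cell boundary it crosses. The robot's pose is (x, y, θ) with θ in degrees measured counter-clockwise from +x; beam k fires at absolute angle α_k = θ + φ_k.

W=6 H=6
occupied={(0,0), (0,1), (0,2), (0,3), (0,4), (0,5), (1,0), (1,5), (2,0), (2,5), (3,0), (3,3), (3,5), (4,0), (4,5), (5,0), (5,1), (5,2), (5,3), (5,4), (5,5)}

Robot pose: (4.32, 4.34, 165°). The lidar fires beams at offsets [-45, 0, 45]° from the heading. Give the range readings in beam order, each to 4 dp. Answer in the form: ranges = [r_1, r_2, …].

beam 1: φ=-45°, α=120°
  d=(-0.5000,0.8660)  start (4,4)  tX=0.6400 tY=0.7621  stride 1/|dx|=2.0000 1/|dy|=1.1547
    cross x-line → (3,4), t=0.6400
    cross y-line → (3,5), t=0.7621 (wall)
  → r_1 = 0.7621
beam 2: φ=0°, α=165°
  d=(-0.9659,0.2588)  start (4,4)  tX=0.3313 tY=2.5500  stride 1/|dx|=1.0353 1/|dy|=3.8637
    cross x-line → (3,4), t=0.3313
    cross x-line → (2,4), t=1.3666
    cross x-line → (1,4), t=2.4018
    cross y-line → (1,5), t=2.5500 (wall)
  → r_2 = 2.5500
beam 3: φ=45°, α=210°
  d=(-0.8660,-0.5000)  start (4,4)  tX=0.3695 tY=0.6800  stride 1/|dx|=1.1547 1/|dy|=2.0000
    cross x-line → (3,4), t=0.3695
    cross y-line → (3,3), t=0.6800 (wall)
  → r_3 = 0.6800

ranges = [0.7621, 2.5500, 0.6800]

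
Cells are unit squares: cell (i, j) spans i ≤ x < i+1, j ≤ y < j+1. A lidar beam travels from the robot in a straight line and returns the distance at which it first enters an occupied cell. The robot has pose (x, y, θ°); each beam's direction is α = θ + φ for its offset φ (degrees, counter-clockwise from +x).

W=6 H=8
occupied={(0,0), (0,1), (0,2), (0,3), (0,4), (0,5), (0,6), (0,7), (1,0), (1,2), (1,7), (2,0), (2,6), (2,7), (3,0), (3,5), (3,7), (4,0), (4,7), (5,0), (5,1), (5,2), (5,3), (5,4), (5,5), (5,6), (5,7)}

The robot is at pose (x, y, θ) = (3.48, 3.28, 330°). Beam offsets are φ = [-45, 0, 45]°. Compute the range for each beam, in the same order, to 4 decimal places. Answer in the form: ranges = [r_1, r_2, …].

beam 1: φ=-45°, α=285°
  dir = (cos 285°, sin 285°) = (0.2588, -0.9659); from cell (3,3)
  next x-line at t=2.0091, next y-line at t=0.2899; Δt_x=3.8637, Δt_y=1.0353
    y: enter (3,2) at t=0.2899
    y: enter (3,1) at t=1.3252
    x: enter (4,1) at t=2.0091
    y: enter (4,0) at t=2.3604 ← occupied
  → r_1 = 2.3604
beam 2: φ=0°, α=330°
  dir = (cos 330°, sin 330°) = (0.8660, -0.5000); from cell (3,3)
  next x-line at t=0.6004, next y-line at t=0.5600; Δt_x=1.1547, Δt_y=2.0000
    y: enter (3,2) at t=0.5600
    x: enter (4,2) at t=0.6004
    x: enter (5,2) at t=1.7551 ← occupied
  → r_2 = 1.7551
beam 3: φ=45°, α=15°
  dir = (cos 15°, sin 15°) = (0.9659, 0.2588); from cell (3,3)
  next x-line at t=0.5383, next y-line at t=2.7819; Δt_x=1.0353, Δt_y=3.8637
    x: enter (4,3) at t=0.5383
    x: enter (5,3) at t=1.5736 ← occupied
  → r_3 = 1.5736

ranges = [2.3604, 1.7551, 1.5736]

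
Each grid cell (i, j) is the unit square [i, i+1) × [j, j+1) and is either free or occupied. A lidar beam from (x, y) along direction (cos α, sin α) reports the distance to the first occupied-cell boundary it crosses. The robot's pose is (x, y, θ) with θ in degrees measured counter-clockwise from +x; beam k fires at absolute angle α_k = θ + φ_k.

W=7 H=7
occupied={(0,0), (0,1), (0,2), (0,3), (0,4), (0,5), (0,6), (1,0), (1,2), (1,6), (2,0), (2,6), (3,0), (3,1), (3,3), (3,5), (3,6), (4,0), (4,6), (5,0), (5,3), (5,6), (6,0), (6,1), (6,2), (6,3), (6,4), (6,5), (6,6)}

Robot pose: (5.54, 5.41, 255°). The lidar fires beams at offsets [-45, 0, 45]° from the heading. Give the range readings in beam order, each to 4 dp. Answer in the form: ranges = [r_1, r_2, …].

beam 1: φ=-45°, α=210°
  cosα=-0.8660 sinα=-0.5000 | (5,5) | tMaxX 0.6235 tMaxY 0.8200 | tΔX 1.1547 tΔY 2.0000
    t=0.6235 [x] (4,5)
    t=0.8200 [y] (4,4)
    t=1.7782 [x] (3,4)
    t=2.8200 [y] (3,3) — stop
  → r_1 = 2.8200
beam 2: φ=0°, α=255°
  cosα=-0.2588 sinα=-0.9659 | (5,5) | tMaxX 2.0864 tMaxY 0.4245 | tΔX 3.8637 tΔY 1.0353
    t=0.4245 [y] (5,4)
    t=1.4597 [y] (5,3) — stop
  → r_2 = 1.4597
beam 3: φ=45°, α=300°
  cosα=0.5000 sinα=-0.8660 | (5,5) | tMaxX 0.9200 tMaxY 0.4734 | tΔX 2.0000 tΔY 1.1547
    t=0.4734 [y] (5,4)
    t=0.9200 [x] (6,4) — stop
  → r_3 = 0.9200

ranges = [2.8200, 1.4597, 0.9200]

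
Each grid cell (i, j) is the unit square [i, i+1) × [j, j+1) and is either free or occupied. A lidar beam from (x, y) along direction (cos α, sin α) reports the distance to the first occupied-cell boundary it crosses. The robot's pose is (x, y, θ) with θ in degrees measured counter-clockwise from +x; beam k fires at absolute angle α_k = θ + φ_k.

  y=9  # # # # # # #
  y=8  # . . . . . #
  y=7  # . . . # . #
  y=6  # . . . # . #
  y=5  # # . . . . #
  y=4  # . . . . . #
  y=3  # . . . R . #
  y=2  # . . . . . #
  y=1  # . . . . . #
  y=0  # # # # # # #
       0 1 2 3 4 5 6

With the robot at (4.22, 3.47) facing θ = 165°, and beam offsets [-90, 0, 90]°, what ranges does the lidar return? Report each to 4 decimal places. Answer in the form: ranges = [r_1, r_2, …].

beam 1: φ=-90°, α=75°
  dir = (cos 75°, sin 75°) = (0.2588, 0.9659); from cell (4,3)
  next x-line at t=3.0137, next y-line at t=0.5487; Δt_x=3.8637, Δt_y=1.0353
    y: enter (4,4) at t=0.5487
    y: enter (4,5) at t=1.5840
    y: enter (4,6) at t=2.6192 ← occupied
  → r_1 = 2.6192
beam 2: φ=0°, α=165°
  dir = (cos 165°, sin 165°) = (-0.9659, 0.2588); from cell (4,3)
  next x-line at t=0.2278, next y-line at t=2.0478; Δt_x=1.0353, Δt_y=3.8637
    x: enter (3,3) at t=0.2278
    x: enter (2,3) at t=1.2630
    y: enter (2,4) at t=2.0478
    x: enter (1,4) at t=2.2983
    x: enter (0,4) at t=3.3336 ← occupied
  → r_2 = 3.3336
beam 3: φ=90°, α=255°
  dir = (cos 255°, sin 255°) = (-0.2588, -0.9659); from cell (4,3)
  next x-line at t=0.8500, next y-line at t=0.4866; Δt_x=3.8637, Δt_y=1.0353
    y: enter (4,2) at t=0.4866
    x: enter (3,2) at t=0.8500
    y: enter (3,1) at t=1.5219
    y: enter (3,0) at t=2.5571 ← occupied
  → r_3 = 2.5571

ranges = [2.6192, 3.3336, 2.5571]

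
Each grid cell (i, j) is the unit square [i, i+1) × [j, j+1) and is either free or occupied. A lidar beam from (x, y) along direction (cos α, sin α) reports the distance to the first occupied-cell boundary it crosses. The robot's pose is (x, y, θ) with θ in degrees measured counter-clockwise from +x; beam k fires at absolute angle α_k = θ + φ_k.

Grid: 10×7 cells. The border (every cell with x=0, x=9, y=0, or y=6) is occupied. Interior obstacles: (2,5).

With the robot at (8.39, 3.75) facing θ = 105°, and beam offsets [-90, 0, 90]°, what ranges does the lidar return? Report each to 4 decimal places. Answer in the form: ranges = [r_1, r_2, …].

ranges = [0.6315, 2.3294, 7.6507]

beam 1: φ=-90°, α=15°
  d=(0.9659,0.2588)  start (8,3)  tX=0.6315 tY=0.9659  stride 1/|dx|=1.0353 1/|dy|=3.8637
    cross x-line → (9,3), t=0.6315 (wall)
  → r_1 = 0.6315
beam 2: φ=0°, α=105°
  d=(-0.2588,0.9659)  start (8,3)  tX=1.5068 tY=0.2588  stride 1/|dx|=3.8637 1/|dy|=1.0353
    cross y-line → (8,4), t=0.2588
    cross y-line → (8,5), t=1.2941
    cross x-line → (7,5), t=1.5068
    cross y-line → (7,6), t=2.3294 (wall)
  → r_2 = 2.3294
beam 3: φ=90°, α=195°
  d=(-0.9659,-0.2588)  start (8,3)  tX=0.4038 tY=2.8978  stride 1/|dx|=1.0353 1/|dy|=3.8637
    cross x-line → (7,3), t=0.4038
    cross x-line → (6,3), t=1.4390
    cross x-line → (5,3), t=2.4743
    cross y-line → (5,2), t=2.8978
    cross x-line → (4,2), t=3.5096
    cross x-line → (3,2), t=4.5449
    cross x-line → (2,2), t=5.5801
    cross x-line → (1,2), t=6.6154
    cross y-line → (1,1), t=6.7615
    cross x-line → (0,1), t=7.6507 (wall)
  → r_3 = 7.6507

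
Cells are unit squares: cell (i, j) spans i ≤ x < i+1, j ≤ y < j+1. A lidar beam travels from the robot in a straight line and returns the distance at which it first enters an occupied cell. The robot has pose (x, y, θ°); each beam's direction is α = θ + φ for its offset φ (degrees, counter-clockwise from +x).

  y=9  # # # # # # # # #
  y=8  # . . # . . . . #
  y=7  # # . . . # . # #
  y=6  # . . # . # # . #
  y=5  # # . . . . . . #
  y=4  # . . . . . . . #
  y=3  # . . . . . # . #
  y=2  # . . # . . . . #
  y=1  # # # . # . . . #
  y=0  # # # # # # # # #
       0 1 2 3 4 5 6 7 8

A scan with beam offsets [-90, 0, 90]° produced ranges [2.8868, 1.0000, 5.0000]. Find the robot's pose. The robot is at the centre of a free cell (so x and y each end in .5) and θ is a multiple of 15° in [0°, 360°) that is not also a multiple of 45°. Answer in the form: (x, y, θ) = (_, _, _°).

Enumerate (i+0.5, j+0.5, θ) over the 43 free cells and 16 admissible headings. For each, cast all 3 beams and compare to the given ranges.
  (3.5, 4.5, 30°): beam 2 = 3.0000 ≠ 1.0000 ✗
  (1.5, 3.5, 330°): beam 1 = 1.0000 ≠ 2.8868 ✗
  (5.5, 4.5, 345°): beam 1 = 2.5882 ≠ 2.8868 ✗
  …
  (5.5, 2.5, 60°): r_1=2.8868, r_2=1.0000, r_3=5.0000 — all match ✓
No second candidate reproduces the full scan.

(x, y, θ) = (5.5, 2.5, 60°)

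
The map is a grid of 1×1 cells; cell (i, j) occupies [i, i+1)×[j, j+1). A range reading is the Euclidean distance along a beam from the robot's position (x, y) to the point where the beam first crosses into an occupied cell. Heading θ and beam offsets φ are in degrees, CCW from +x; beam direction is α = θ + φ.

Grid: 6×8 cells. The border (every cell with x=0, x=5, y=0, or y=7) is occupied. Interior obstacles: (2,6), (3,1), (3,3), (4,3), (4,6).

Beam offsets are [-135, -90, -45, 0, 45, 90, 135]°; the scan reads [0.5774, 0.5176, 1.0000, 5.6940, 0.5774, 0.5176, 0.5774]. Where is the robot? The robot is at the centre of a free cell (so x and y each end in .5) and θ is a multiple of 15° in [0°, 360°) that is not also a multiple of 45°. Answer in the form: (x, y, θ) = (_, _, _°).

(x, y, θ) = (1.5, 6.5, 285°)

The pose lattice has 19·16 = 304 candidates. Test each by forward raycasting.
  (2.5, 4.5, 210°): beam 1 = 1.5529 ≠ 0.5774 ✗
  (2.5, 5.5, 105°): beam 1 = 2.8868 ≠ 0.5774 ✗
  (3.5, 6.5, 345°): beam 2 = 5.6940 ≠ 0.5176 ✗
  (2.5, 3.5, 150°): beam 1 = 0.5176 ≠ 0.5774 ✗
  (2.5, 1.5, 210°): beam 1 = 1.9319 ≠ 0.5774 ✗
  …
  (1.5, 6.5, 285°): r_1=0.5774, r_2=0.5176, r_3=1.0000, r_4=5.6940, r_5=0.5774, r_6=0.5176, r_7=0.5774 — all match ✓
No second candidate reproduces the full scan.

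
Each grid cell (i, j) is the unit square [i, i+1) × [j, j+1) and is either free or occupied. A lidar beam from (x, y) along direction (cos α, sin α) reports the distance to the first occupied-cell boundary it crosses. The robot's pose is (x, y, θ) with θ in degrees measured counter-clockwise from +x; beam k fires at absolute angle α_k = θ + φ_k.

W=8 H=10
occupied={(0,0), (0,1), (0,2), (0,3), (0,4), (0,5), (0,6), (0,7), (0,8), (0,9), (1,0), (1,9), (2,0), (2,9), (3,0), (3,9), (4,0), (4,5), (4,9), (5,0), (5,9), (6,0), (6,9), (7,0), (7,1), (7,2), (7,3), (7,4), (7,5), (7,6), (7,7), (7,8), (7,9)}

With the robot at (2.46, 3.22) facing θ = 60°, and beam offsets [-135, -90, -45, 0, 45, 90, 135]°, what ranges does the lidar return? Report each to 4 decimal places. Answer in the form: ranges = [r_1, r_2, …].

ranges = [2.2983, 4.4400, 4.7002, 3.0800, 5.6410, 1.6859, 1.5115]

beam 1: φ=-135°, α=285°
  dir = (cos 285°, sin 285°) = (0.2588, -0.9659); from cell (2,3)
  next x-line at t=2.0864, next y-line at t=0.2278; Δt_x=3.8637, Δt_y=1.0353
    y: enter (2,2) at t=0.2278
    y: enter (2,1) at t=1.2630
    x: enter (3,1) at t=2.0864
    y: enter (3,0) at t=2.2983 ← occupied
  → r_1 = 2.2983
beam 2: φ=-90°, α=330°
  dir = (cos 330°, sin 330°) = (0.8660, -0.5000); from cell (2,3)
  next x-line at t=0.6235, next y-line at t=0.4400; Δt_x=1.1547, Δt_y=2.0000
    y: enter (2,2) at t=0.4400
    x: enter (3,2) at t=0.6235
    x: enter (4,2) at t=1.7782
    y: enter (4,1) at t=2.4400
    x: enter (5,1) at t=2.9329
    x: enter (6,1) at t=4.0876
    y: enter (6,0) at t=4.4400 ← occupied
  → r_2 = 4.4400
beam 3: φ=-45°, α=15°
  dir = (cos 15°, sin 15°) = (0.9659, 0.2588); from cell (2,3)
  next x-line at t=0.5590, next y-line at t=3.0137; Δt_x=1.0353, Δt_y=3.8637
    x: enter (3,3) at t=0.5590
    x: enter (4,3) at t=1.5943
    x: enter (5,3) at t=2.6296
    y: enter (5,4) at t=3.0137
    x: enter (6,4) at t=3.6649
    x: enter (7,4) at t=4.7002 ← occupied
  → r_3 = 4.7002
beam 4: φ=0°, α=60°
  dir = (cos 60°, sin 60°) = (0.5000, 0.8660); from cell (2,3)
  next x-line at t=1.0800, next y-line at t=0.9007; Δt_x=2.0000, Δt_y=1.1547
    y: enter (2,4) at t=0.9007
    x: enter (3,4) at t=1.0800
    y: enter (3,5) at t=2.0554
    x: enter (4,5) at t=3.0800 ← occupied
  → r_4 = 3.0800
beam 5: φ=45°, α=105°
  dir = (cos 105°, sin 105°) = (-0.2588, 0.9659); from cell (2,3)
  next x-line at t=1.7773, next y-line at t=0.8075; Δt_x=3.8637, Δt_y=1.0353
    y: enter (2,4) at t=0.8075
    x: enter (1,4) at t=1.7773
    y: enter (1,5) at t=1.8428
    y: enter (1,6) at t=2.8781
    y: enter (1,7) at t=3.9133
    y: enter (1,8) at t=4.9486
    x: enter (0,8) at t=5.6410 ← occupied
  → r_5 = 5.6410
beam 6: φ=90°, α=150°
  dir = (cos 150°, sin 150°) = (-0.8660, 0.5000); from cell (2,3)
  next x-line at t=0.5312, next y-line at t=1.5600; Δt_x=1.1547, Δt_y=2.0000
    x: enter (1,3) at t=0.5312
    y: enter (1,4) at t=1.5600
    x: enter (0,4) at t=1.6859 ← occupied
  → r_6 = 1.6859
beam 7: φ=135°, α=195°
  dir = (cos 195°, sin 195°) = (-0.9659, -0.2588); from cell (2,3)
  next x-line at t=0.4762, next y-line at t=0.8500; Δt_x=1.0353, Δt_y=3.8637
    x: enter (1,3) at t=0.4762
    y: enter (1,2) at t=0.8500
    x: enter (0,2) at t=1.5115 ← occupied
  → r_7 = 1.5115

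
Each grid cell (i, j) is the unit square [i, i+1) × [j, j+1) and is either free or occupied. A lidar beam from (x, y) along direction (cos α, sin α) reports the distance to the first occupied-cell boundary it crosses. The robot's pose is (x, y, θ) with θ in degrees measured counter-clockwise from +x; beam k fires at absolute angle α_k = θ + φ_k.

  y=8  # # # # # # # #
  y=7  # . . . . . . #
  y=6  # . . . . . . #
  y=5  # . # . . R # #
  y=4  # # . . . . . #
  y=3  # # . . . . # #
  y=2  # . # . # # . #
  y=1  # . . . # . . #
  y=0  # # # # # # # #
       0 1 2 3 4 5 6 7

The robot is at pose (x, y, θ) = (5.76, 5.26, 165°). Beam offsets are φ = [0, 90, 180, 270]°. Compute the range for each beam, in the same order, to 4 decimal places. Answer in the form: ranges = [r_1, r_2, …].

beam 1: φ=0°, α=165°
  d=(-0.9659,0.2588)  start (5,5)  tX=0.7868 tY=2.8591  stride 1/|dx|=1.0353 1/|dy|=3.8637
    cross x-line → (4,5), t=0.7868
    cross x-line → (3,5), t=1.8221
    cross x-line → (2,5), t=2.8574 (wall)
  → r_1 = 2.8574
beam 2: φ=90°, α=255°
  d=(-0.2588,-0.9659)  start (5,5)  tX=2.9364 tY=0.2692  stride 1/|dx|=3.8637 1/|dy|=1.0353
    cross y-line → (5,4), t=0.2692
    cross y-line → (5,3), t=1.3044
    cross y-line → (5,2), t=2.3397 (wall)
  → r_2 = 2.3397
beam 3: φ=180°, α=345°
  d=(0.9659,-0.2588)  start (5,5)  tX=0.2485 tY=1.0046  stride 1/|dx|=1.0353 1/|dy|=3.8637
    cross x-line → (6,5), t=0.2485 (wall)
  → r_3 = 0.2485
beam 4: φ=270°, α=75°
  d=(0.2588,0.9659)  start (5,5)  tX=0.9273 tY=0.7661  stride 1/|dx|=3.8637 1/|dy|=1.0353
    cross y-line → (5,6), t=0.7661
    cross x-line → (6,6), t=0.9273
    cross y-line → (6,7), t=1.8014
    cross y-line → (6,8), t=2.8367 (wall)
  → r_4 = 2.8367

ranges = [2.8574, 2.3397, 0.2485, 2.8367]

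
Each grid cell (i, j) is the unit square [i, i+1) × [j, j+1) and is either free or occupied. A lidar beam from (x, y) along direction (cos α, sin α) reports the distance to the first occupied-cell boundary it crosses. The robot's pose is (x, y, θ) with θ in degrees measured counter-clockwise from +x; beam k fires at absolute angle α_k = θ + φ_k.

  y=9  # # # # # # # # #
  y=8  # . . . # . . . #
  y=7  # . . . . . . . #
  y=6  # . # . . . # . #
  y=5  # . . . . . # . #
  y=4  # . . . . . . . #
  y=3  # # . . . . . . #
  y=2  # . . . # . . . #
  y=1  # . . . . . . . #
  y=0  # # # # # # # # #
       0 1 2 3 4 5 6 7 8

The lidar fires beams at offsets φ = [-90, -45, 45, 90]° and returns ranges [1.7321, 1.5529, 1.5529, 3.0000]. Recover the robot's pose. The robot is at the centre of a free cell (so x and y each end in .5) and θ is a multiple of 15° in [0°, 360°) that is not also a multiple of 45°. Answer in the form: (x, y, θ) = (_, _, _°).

Enumerate (i+0.5, j+0.5, θ) over the 50 free cells and 16 admissible headings. For each, cast all 4 beams and compare to the given ranges.
  (3.5, 2.5, 30°): beam 2 = 0.5176 ≠ 1.5529 ✗
  (2.5, 3.5, 255°): beam 1 = 0.5176 ≠ 1.7321 ✗
  (7.5, 2.5, 330°): beam 3 = 0.5176 ≠ 1.5529 ✗
  …
  (6.5, 2.5, 330°): r_1=1.7321, r_2=1.5529, r_3=1.5529, r_4=3.0000 — all match ✓
Unique over the lattice → pose = (6.5, 2.5, 330°).

(x, y, θ) = (6.5, 2.5, 330°)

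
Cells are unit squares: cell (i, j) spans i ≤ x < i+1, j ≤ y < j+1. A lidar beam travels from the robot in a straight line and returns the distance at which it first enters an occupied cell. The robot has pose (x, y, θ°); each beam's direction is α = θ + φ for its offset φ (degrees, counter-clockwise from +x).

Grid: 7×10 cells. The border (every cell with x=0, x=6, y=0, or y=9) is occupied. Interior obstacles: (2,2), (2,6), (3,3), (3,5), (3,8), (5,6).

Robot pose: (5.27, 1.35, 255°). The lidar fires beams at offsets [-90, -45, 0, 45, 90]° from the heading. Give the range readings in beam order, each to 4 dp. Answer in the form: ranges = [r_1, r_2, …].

beam 1: φ=-90°, α=165°
  cosα=-0.9659 sinα=0.2588 | (5,1) | tMaxX 0.2795 tMaxY 2.5114 | tΔX 1.0353 tΔY 3.8637
    t=0.2795 [x] (4,1)
    t=1.3148 [x] (3,1)
    t=2.3501 [x] (2,1)
    t=2.5114 [y] (2,2) — stop
  → r_1 = 2.5114
beam 2: φ=-45°, α=210°
  cosα=-0.8660 sinα=-0.5000 | (5,1) | tMaxX 0.3118 tMaxY 0.7000 | tΔX 1.1547 tΔY 2.0000
    t=0.3118 [x] (4,1)
    t=0.7000 [y] (4,0) — stop
  → r_2 = 0.7000
beam 3: φ=0°, α=255°
  cosα=-0.2588 sinα=-0.9659 | (5,1) | tMaxX 1.0432 tMaxY 0.3623 | tΔX 3.8637 tΔY 1.0353
    t=0.3623 [y] (5,0) — stop
  → r_3 = 0.3623
beam 4: φ=45°, α=300°
  cosα=0.5000 sinα=-0.8660 | (5,1) | tMaxX 1.4600 tMaxY 0.4041 | tΔX 2.0000 tΔY 1.1547
    t=0.4041 [y] (5,0) — stop
  → r_4 = 0.4041
beam 5: φ=90°, α=345°
  cosα=0.9659 sinα=-0.2588 | (5,1) | tMaxX 0.7558 tMaxY 1.3523 | tΔX 1.0353 tΔY 3.8637
    t=0.7558 [x] (6,1) — stop
  → r_5 = 0.7558

ranges = [2.5114, 0.7000, 0.3623, 0.4041, 0.7558]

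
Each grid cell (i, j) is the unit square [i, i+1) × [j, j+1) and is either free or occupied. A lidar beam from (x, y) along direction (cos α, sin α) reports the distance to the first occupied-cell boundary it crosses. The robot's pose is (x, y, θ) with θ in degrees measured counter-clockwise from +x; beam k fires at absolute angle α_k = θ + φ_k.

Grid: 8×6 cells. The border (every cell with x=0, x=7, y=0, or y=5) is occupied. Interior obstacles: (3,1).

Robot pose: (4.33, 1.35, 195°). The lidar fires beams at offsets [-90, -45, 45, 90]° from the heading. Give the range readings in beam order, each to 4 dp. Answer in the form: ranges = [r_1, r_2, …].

beam 1: φ=-90°, α=105°
  direction (-0.2588, 0.9659); cell (4,1); t to first gridline: x 1.2750, y 0.6729 (then +3.8637 / +1.0353)
    (4,2) via y @ 0.6729
    (3,2) via x @ 1.2750
    (3,3) via y @ 1.7082
    (3,4) via y @ 2.7435
    (3,5) via y @ 3.7788  # hit
  → r_1 = 3.7788
beam 2: φ=-45°, α=150°
  direction (-0.8660, 0.5000); cell (4,1); t to first gridline: x 0.3811, y 1.3000 (then +1.1547 / +2.0000)
    (3,1) via x @ 0.3811  # hit
  → r_2 = 0.3811
beam 3: φ=45°, α=240°
  direction (-0.5000, -0.8660); cell (4,1); t to first gridline: x 0.6600, y 0.4041 (then +2.0000 / +1.1547)
    (4,0) via y @ 0.4041  # hit
  → r_3 = 0.4041
beam 4: φ=90°, α=285°
  direction (0.2588, -0.9659); cell (4,1); t to first gridline: x 2.5887, y 0.3623 (then +3.8637 / +1.0353)
    (4,0) via y @ 0.3623  # hit
  → r_4 = 0.3623

ranges = [3.7788, 0.3811, 0.4041, 0.3623]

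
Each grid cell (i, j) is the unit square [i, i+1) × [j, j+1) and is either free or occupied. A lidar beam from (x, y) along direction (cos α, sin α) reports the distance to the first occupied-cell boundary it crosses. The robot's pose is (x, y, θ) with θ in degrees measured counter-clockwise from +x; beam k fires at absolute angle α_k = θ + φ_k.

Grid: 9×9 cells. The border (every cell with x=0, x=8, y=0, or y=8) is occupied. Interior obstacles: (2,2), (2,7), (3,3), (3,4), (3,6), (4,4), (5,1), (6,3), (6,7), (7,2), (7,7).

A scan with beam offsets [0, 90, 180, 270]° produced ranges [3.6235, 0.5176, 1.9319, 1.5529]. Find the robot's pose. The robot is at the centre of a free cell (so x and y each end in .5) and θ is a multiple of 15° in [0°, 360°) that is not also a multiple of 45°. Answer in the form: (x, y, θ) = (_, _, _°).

(x, y, θ) = (1.5, 3.5, 75°)

Candidates: 38 free-cell centres × 16 headings = 608 poses. Raycast each; keep the one whose scan matches to 4 dp.
  (6.5, 4.5, 330°): beam 1 = 1.7321 ≠ 3.6235 ✗
  (4.5, 6.5, 210°): beam 1 = 0.5774 ≠ 3.6235 ✗
  (6.5, 6.5, 15°): beam 1 = 1.5529 ≠ 3.6235 ✗
  …
  (1.5, 3.5, 75°): r_1=3.6235, r_2=0.5176, r_3=1.9319, r_4=1.5529 — all match ✓
Only this pose fits every beam.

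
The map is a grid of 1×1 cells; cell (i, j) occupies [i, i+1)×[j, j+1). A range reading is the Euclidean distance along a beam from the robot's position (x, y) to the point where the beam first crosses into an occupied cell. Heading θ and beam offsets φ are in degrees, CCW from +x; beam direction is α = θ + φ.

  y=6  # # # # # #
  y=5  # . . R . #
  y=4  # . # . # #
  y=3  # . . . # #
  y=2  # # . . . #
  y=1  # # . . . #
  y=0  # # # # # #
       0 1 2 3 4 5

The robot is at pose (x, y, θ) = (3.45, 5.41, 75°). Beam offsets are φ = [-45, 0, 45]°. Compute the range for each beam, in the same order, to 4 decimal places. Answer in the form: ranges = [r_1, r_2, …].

beam 1: φ=-45°, α=30°
  direction (0.8660, 0.5000); cell (3,5); t to first gridline: x 0.6351, y 1.1800 (then +1.1547 / +2.0000)
    (4,5) via x @ 0.6351
    (4,6) via y @ 1.1800  # hit
  → r_1 = 1.1800
beam 2: φ=0°, α=75°
  direction (0.2588, 0.9659); cell (3,5); t to first gridline: x 2.1250, y 0.6108 (then +3.8637 / +1.0353)
    (3,6) via y @ 0.6108  # hit
  → r_2 = 0.6108
beam 3: φ=45°, α=120°
  direction (-0.5000, 0.8660); cell (3,5); t to first gridline: x 0.9000, y 0.6813 (then +2.0000 / +1.1547)
    (3,6) via y @ 0.6813  # hit
  → r_3 = 0.6813

ranges = [1.1800, 0.6108, 0.6813]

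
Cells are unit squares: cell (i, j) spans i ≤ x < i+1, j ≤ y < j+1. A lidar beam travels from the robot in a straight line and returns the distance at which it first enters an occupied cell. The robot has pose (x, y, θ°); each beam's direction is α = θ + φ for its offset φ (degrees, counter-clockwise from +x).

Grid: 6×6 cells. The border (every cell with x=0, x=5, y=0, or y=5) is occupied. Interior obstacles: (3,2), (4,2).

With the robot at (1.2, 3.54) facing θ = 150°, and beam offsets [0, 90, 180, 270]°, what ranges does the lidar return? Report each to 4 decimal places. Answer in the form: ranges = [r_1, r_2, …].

ranges = [0.2309, 0.4000, 2.0785, 1.6859]

beam 1: φ=0°, α=150°
  d=(-0.8660,0.5000)  start (1,3)  tX=0.2309 tY=0.9200  stride 1/|dx|=1.1547 1/|dy|=2.0000
    cross x-line → (0,3), t=0.2309 (wall)
  → r_1 = 0.2309
beam 2: φ=90°, α=240°
  d=(-0.5000,-0.8660)  start (1,3)  tX=0.4000 tY=0.6235  stride 1/|dx|=2.0000 1/|dy|=1.1547
    cross x-line → (0,3), t=0.4000 (wall)
  → r_2 = 0.4000
beam 3: φ=180°, α=330°
  d=(0.8660,-0.5000)  start (1,3)  tX=0.9238 tY=1.0800  stride 1/|dx|=1.1547 1/|dy|=2.0000
    cross x-line → (2,3), t=0.9238
    cross y-line → (2,2), t=1.0800
    cross x-line → (3,2), t=2.0785 (wall)
  → r_3 = 2.0785
beam 4: φ=270°, α=60°
  d=(0.5000,0.8660)  start (1,3)  tX=1.6000 tY=0.5312  stride 1/|dx|=2.0000 1/|dy|=1.1547
    cross y-line → (1,4), t=0.5312
    cross x-line → (2,4), t=1.6000
    cross y-line → (2,5), t=1.6859 (wall)
  → r_4 = 1.6859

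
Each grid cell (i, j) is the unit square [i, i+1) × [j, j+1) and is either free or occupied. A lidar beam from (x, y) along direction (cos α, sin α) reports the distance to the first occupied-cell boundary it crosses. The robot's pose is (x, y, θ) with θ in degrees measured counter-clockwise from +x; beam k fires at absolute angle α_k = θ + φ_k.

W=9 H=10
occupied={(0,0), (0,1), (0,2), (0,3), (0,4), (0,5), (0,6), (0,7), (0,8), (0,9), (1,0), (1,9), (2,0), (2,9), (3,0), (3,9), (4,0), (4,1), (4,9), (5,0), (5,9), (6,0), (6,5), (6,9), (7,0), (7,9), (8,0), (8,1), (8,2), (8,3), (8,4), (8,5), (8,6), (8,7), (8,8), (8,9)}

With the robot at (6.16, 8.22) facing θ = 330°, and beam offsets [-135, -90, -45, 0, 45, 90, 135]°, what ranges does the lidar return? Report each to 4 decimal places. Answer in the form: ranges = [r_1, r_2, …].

ranges = [5.3420, 8.3369, 2.2983, 2.1246, 1.9049, 0.9007, 0.8075]

beam 1: φ=-135°, α=195°
  cosα=-0.9659 sinα=-0.2588 | (6,8) | tMaxX 0.1656 tMaxY 0.8500 | tΔX 1.0353 tΔY 3.8637
    t=0.1656 [x] (5,8)
    t=0.8500 [y] (5,7)
    t=1.2009 [x] (4,7)
    t=2.2362 [x] (3,7)
    t=3.2715 [x] (2,7)
    t=4.3067 [x] (1,7)
    t=4.7137 [y] (1,6)
    t=5.3420 [x] (0,6) — stop
  → r_1 = 5.3420
beam 2: φ=-90°, α=240°
  cosα=-0.5000 sinα=-0.8660 | (6,8) | tMaxX 0.3200 tMaxY 0.2540 | tΔX 2.0000 tΔY 1.1547
    t=0.2540 [y] (6,7)
    t=0.3200 [x] (5,7)
    t=1.4087 [y] (5,6)
    t=2.3200 [x] (4,6)
    t=2.5634 [y] (4,5)
    t=3.7181 [y] (4,4)
    t=4.3200 [x] (3,4)
    t=4.8728 [y] (3,3)
    t=6.0275 [y] (3,2)
    t=6.3200 [x] (2,2)
    t=7.1822 [y] (2,1)
    t=8.3200 [x] (1,1)
    t=8.3369 [y] (1,0) — stop
  → r_2 = 8.3369
beam 3: φ=-45°, α=285°
  cosα=0.2588 sinα=-0.9659 | (6,8) | tMaxX 3.2455 tMaxY 0.2278 | tΔX 3.8637 tΔY 1.0353
    t=0.2278 [y] (6,7)
    t=1.2630 [y] (6,6)
    t=2.2983 [y] (6,5) — stop
  → r_3 = 2.2983
beam 4: φ=0°, α=330°
  cosα=0.8660 sinα=-0.5000 | (6,8) | tMaxX 0.9699 tMaxY 0.4400 | tΔX 1.1547 tΔY 2.0000
    t=0.4400 [y] (6,7)
    t=0.9699 [x] (7,7)
    t=2.1246 [x] (8,7) — stop
  → r_4 = 2.1246
beam 5: φ=45°, α=15°
  cosα=0.9659 sinα=0.2588 | (6,8) | tMaxX 0.8696 tMaxY 3.0137 | tΔX 1.0353 tΔY 3.8637
    t=0.8696 [x] (7,8)
    t=1.9049 [x] (8,8) — stop
  → r_5 = 1.9049
beam 6: φ=90°, α=60°
  cosα=0.5000 sinα=0.8660 | (6,8) | tMaxX 1.6800 tMaxY 0.9007 | tΔX 2.0000 tΔY 1.1547
    t=0.9007 [y] (6,9) — stop
  → r_6 = 0.9007
beam 7: φ=135°, α=105°
  cosα=-0.2588 sinα=0.9659 | (6,8) | tMaxX 0.6182 tMaxY 0.8075 | tΔX 3.8637 tΔY 1.0353
    t=0.6182 [x] (5,8)
    t=0.8075 [y] (5,9) — stop
  → r_7 = 0.8075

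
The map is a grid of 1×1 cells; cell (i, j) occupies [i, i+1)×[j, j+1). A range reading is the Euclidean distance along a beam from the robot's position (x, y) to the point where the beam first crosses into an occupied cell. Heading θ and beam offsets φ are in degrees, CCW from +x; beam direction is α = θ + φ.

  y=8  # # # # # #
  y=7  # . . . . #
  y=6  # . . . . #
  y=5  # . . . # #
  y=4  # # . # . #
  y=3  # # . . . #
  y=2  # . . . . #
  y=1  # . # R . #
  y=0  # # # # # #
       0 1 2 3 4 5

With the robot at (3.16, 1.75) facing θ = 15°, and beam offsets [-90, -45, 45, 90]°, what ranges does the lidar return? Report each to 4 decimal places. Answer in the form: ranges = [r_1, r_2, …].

beam 1: φ=-90°, α=285°
  d=(0.2588,-0.9659)  start (3,1)  tX=3.2455 tY=0.7765  stride 1/|dx|=3.8637 1/|dy|=1.0353
    cross y-line → (3,0), t=0.7765 (wall)
  → r_1 = 0.7765
beam 2: φ=-45°, α=330°
  d=(0.8660,-0.5000)  start (3,1)  tX=0.9699 tY=1.5000  stride 1/|dx|=1.1547 1/|dy|=2.0000
    cross x-line → (4,1), t=0.9699
    cross y-line → (4,0), t=1.5000 (wall)
  → r_2 = 1.5000
beam 3: φ=45°, α=60°
  d=(0.5000,0.8660)  start (3,1)  tX=1.6800 tY=0.2887  stride 1/|dx|=2.0000 1/|dy|=1.1547
    cross y-line → (3,2), t=0.2887
    cross y-line → (3,3), t=1.4434
    cross x-line → (4,3), t=1.6800
    cross y-line → (4,4), t=2.5981
    cross x-line → (5,4), t=3.6800 (wall)
  → r_3 = 3.6800
beam 4: φ=90°, α=105°
  d=(-0.2588,0.9659)  start (3,1)  tX=0.6182 tY=0.2588  stride 1/|dx|=3.8637 1/|dy|=1.0353
    cross y-line → (3,2), t=0.2588
    cross x-line → (2,2), t=0.6182
    cross y-line → (2,3), t=1.2941
    cross y-line → (2,4), t=2.3294
    cross y-line → (2,5), t=3.3646
    cross y-line → (2,6), t=4.3999
    cross x-line → (1,6), t=4.4819
    cross y-line → (1,7), t=5.4352
    cross y-line → (1,8), t=6.4705 (wall)
  → r_4 = 6.4705

ranges = [0.7765, 1.5000, 3.6800, 6.4705]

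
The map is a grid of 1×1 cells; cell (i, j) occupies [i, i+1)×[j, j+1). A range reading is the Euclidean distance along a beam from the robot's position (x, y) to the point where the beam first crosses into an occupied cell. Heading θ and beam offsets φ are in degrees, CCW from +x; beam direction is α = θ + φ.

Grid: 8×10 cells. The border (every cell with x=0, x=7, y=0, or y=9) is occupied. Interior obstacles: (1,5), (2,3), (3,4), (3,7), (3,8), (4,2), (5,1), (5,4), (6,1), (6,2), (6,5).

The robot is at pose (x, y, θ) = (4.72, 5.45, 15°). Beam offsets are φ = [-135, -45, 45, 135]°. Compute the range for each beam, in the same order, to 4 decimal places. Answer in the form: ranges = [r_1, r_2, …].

beam 1: φ=-135°, α=240°
  direction (-0.5000, -0.8660); cell (4,5); t to first gridline: x 1.4400, y 0.5196 (then +2.0000 / +1.1547)
    (4,4) via y @ 0.5196
    (3,4) via x @ 1.4400  # hit
  → r_1 = 1.4400
beam 2: φ=-45°, α=330°
  direction (0.8660, -0.5000); cell (4,5); t to first gridline: x 0.3233, y 0.9000 (then +1.1547 / +2.0000)
    (5,5) via x @ 0.3233
    (5,4) via y @ 0.9000  # hit
  → r_2 = 0.9000
beam 3: φ=45°, α=60°
  direction (0.5000, 0.8660); cell (4,5); t to first gridline: x 0.5600, y 0.6351 (then +2.0000 / +1.1547)
    (5,5) via x @ 0.5600
    (5,6) via y @ 0.6351
    (5,7) via y @ 1.7898
    (6,7) via x @ 2.5600
    (6,8) via y @ 2.9445
    (6,9) via y @ 4.0992  # hit
  → r_3 = 4.0992
beam 4: φ=135°, α=150°
  direction (-0.8660, 0.5000); cell (4,5); t to first gridline: x 0.8314, y 1.1000 (then +1.1547 / +2.0000)
    (3,5) via x @ 0.8314
    (3,6) via y @ 1.1000
    (2,6) via x @ 1.9861
    (2,7) via y @ 3.1000
    (1,7) via x @ 3.1408
    (0,7) via x @ 4.2955  # hit
  → r_4 = 4.2955

ranges = [1.4400, 0.9000, 4.0992, 4.2955]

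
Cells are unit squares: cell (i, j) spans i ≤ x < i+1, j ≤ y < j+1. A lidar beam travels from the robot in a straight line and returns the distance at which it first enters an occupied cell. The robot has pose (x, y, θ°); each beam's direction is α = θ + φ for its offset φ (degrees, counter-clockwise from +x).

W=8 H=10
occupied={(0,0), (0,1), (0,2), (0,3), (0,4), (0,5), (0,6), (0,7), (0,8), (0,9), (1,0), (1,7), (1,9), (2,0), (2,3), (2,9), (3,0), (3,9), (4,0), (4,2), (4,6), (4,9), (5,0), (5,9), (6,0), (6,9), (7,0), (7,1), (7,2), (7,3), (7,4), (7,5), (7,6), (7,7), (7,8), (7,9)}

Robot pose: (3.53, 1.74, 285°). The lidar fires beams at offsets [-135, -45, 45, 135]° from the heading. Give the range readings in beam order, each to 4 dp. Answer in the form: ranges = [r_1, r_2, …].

beam 1: φ=-135°, α=150°
  dir = (cos 150°, sin 150°) = (-0.8660, 0.5000); from cell (3,1)
  next x-line at t=0.6120, next y-line at t=0.5200; Δt_x=1.1547, Δt_y=2.0000
    y: enter (3,2) at t=0.5200
    x: enter (2,2) at t=0.6120
    x: enter (1,2) at t=1.7667
    y: enter (1,3) at t=2.5200
    x: enter (0,3) at t=2.9214 ← occupied
  → r_1 = 2.9214
beam 2: φ=-45°, α=240°
  dir = (cos 240°, sin 240°) = (-0.5000, -0.8660); from cell (3,1)
  next x-line at t=1.0600, next y-line at t=0.8545; Δt_x=2.0000, Δt_y=1.1547
    y: enter (3,0) at t=0.8545 ← occupied
  → r_2 = 0.8545
beam 3: φ=45°, α=330°
  dir = (cos 330°, sin 330°) = (0.8660, -0.5000); from cell (3,1)
  next x-line at t=0.5427, next y-line at t=1.4800; Δt_x=1.1547, Δt_y=2.0000
    x: enter (4,1) at t=0.5427
    y: enter (4,0) at t=1.4800 ← occupied
  → r_3 = 1.4800
beam 4: φ=135°, α=60°
  dir = (cos 60°, sin 60°) = (0.5000, 0.8660); from cell (3,1)
  next x-line at t=0.9400, next y-line at t=0.3002; Δt_x=2.0000, Δt_y=1.1547
    y: enter (3,2) at t=0.3002
    x: enter (4,2) at t=0.9400 ← occupied
  → r_4 = 0.9400

ranges = [2.9214, 0.8545, 1.4800, 0.9400]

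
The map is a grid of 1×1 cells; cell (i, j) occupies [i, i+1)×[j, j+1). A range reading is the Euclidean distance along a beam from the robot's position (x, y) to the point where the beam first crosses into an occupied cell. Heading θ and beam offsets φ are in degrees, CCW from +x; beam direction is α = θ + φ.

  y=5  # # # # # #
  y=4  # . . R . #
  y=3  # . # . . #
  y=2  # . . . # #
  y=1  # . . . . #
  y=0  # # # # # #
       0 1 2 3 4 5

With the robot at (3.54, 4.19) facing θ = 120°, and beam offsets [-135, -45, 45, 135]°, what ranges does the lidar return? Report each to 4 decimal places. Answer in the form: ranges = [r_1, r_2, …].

ranges = [1.5115, 0.8386, 2.6296, 3.3025]

beam 1: φ=-135°, α=345°
  cosα=0.9659 sinα=-0.2588 | (3,4) | tMaxX 0.4762 tMaxY 0.7341 | tΔX 1.0353 tΔY 3.8637
    t=0.4762 [x] (4,4)
    t=0.7341 [y] (4,3)
    t=1.5115 [x] (5,3) — stop
  → r_1 = 1.5115
beam 2: φ=-45°, α=75°
  cosα=0.2588 sinα=0.9659 | (3,4) | tMaxX 1.7773 tMaxY 0.8386 | tΔX 3.8637 tΔY 1.0353
    t=0.8386 [y] (3,5) — stop
  → r_2 = 0.8386
beam 3: φ=45°, α=165°
  cosα=-0.9659 sinα=0.2588 | (3,4) | tMaxX 0.5590 tMaxY 3.1296 | tΔX 1.0353 tΔY 3.8637
    t=0.5590 [x] (2,4)
    t=1.5943 [x] (1,4)
    t=2.6296 [x] (0,4) — stop
  → r_3 = 2.6296
beam 4: φ=135°, α=255°
  cosα=-0.2588 sinα=-0.9659 | (3,4) | tMaxX 2.0864 tMaxY 0.1967 | tΔX 3.8637 tΔY 1.0353
    t=0.1967 [y] (3,3)
    t=1.2320 [y] (3,2)
    t=2.0864 [x] (2,2)
    t=2.2673 [y] (2,1)
    t=3.3025 [y] (2,0) — stop
  → r_4 = 3.3025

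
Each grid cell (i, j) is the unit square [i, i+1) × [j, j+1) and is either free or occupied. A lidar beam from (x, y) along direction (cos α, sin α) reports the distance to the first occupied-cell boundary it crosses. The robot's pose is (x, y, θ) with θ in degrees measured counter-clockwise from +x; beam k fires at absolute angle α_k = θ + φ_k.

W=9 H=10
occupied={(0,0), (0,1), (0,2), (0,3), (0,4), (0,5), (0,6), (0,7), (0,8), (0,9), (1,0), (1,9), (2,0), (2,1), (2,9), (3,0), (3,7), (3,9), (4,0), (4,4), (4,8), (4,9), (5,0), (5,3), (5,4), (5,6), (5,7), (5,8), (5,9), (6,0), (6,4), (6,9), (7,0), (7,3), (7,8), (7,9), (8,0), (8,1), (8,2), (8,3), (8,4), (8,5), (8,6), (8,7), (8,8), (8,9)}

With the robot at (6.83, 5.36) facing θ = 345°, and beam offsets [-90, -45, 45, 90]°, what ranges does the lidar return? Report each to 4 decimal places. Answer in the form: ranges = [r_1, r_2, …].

beam 1: φ=-90°, α=255°
  cosα=-0.2588 sinα=-0.9659 | (6,5) | tMaxX 3.2069 tMaxY 0.3727 | tΔX 3.8637 tΔY 1.0353
    t=0.3727 [y] (6,4) — stop
  → r_1 = 0.3727
beam 2: φ=-45°, α=300°
  cosα=0.5000 sinα=-0.8660 | (6,5) | tMaxX 0.3400 tMaxY 0.4157 | tΔX 2.0000 tΔY 1.1547
    t=0.3400 [x] (7,5)
    t=0.4157 [y] (7,4)
    t=1.5704 [y] (7,3) — stop
  → r_2 = 1.5704
beam 3: φ=45°, α=30°
  cosα=0.8660 sinα=0.5000 | (6,5) | tMaxX 0.1963 tMaxY 1.2800 | tΔX 1.1547 tΔY 2.0000
    t=0.1963 [x] (7,5)
    t=1.2800 [y] (7,6)
    t=1.3510 [x] (8,6) — stop
  → r_3 = 1.3510
beam 4: φ=90°, α=75°
  cosα=0.2588 sinα=0.9659 | (6,5) | tMaxX 0.6568 tMaxY 0.6626 | tΔX 3.8637 tΔY 1.0353
    t=0.6568 [x] (7,5)
    t=0.6626 [y] (7,6)
    t=1.6979 [y] (7,7)
    t=2.7331 [y] (7,8) — stop
  → r_4 = 2.7331

ranges = [0.3727, 1.5704, 1.3510, 2.7331]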